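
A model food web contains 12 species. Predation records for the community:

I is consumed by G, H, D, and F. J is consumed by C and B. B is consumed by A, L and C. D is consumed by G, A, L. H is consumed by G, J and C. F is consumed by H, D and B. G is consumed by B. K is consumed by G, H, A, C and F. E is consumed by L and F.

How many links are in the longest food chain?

One longest chain: K → F → H → J → B → A.
It has 6 species and 5 links.

5 links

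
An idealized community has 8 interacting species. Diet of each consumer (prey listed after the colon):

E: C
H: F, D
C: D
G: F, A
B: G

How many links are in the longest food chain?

2 links

One longest chain: F → G → B.
It has 3 species and 2 links.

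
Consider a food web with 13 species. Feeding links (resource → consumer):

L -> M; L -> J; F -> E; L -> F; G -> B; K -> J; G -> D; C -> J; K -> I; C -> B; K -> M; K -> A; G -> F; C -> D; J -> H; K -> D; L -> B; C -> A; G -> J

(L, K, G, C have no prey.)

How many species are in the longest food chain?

One longest chain: L → F → E.
It has 3 species and 2 links.

3 species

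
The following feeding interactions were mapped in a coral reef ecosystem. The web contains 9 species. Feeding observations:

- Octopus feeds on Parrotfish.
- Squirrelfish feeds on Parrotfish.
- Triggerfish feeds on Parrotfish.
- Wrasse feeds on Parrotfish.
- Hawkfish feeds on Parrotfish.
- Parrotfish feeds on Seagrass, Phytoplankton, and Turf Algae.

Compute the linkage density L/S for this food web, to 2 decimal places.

There are L = 8 links among S = 9 species.
L/S = 8/9 = 0.8889 ≈ 0.89.

L/S = 0.89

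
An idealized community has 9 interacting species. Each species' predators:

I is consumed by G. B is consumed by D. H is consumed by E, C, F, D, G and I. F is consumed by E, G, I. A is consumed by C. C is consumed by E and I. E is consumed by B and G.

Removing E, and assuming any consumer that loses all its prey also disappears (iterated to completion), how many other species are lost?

Remove E.
Round 1: B (all prey gone) → extinct.
No further losses. Total secondary extinctions: 1.

1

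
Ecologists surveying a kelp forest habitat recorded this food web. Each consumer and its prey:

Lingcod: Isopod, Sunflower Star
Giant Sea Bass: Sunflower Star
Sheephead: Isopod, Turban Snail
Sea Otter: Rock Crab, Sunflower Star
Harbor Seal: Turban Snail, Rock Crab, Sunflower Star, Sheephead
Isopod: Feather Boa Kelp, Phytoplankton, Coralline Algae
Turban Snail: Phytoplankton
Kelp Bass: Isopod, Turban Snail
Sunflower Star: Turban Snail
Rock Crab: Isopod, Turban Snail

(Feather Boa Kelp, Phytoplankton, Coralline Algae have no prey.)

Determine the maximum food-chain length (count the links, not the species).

One longest chain: Feather Boa Kelp → Isopod → Sheephead → Harbor Seal.
It has 4 species and 3 links.

3 links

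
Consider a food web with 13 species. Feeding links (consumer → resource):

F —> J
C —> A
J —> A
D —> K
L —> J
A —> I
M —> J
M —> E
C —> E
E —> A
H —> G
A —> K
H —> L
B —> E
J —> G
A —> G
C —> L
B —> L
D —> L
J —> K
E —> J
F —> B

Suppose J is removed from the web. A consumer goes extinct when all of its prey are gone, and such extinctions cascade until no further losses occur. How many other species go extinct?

Remove J.
Round 1: L (all prey gone) → extinct.
No further losses. Total secondary extinctions: 1.

1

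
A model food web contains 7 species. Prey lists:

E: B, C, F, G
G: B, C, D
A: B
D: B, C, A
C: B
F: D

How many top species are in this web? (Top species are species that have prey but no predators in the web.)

1

Top species (has prey, but nothing eats it): E.
Count: 1.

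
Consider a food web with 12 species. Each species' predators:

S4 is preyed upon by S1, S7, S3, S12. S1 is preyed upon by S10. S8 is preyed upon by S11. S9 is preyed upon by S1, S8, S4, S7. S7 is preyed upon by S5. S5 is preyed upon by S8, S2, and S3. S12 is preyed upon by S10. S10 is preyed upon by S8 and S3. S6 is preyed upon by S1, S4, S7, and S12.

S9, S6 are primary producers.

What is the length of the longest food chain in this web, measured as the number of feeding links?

One longest chain: S9 → S4 → S7 → S5 → S8 → S11.
It has 6 species and 5 links.

5 links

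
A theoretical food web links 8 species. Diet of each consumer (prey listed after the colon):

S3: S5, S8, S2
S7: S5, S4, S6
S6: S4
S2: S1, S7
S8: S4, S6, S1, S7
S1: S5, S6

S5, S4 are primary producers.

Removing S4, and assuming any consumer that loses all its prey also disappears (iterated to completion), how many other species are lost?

1

Remove S4.
Round 1: S6 (all prey gone) → extinct.
No further losses. Total secondary extinctions: 1.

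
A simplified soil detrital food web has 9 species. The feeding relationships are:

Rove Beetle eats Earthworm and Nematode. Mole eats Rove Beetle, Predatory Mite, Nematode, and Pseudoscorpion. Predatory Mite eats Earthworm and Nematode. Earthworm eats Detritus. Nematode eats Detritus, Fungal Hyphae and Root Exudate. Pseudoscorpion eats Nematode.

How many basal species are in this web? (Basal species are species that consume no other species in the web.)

Basal species (no prey listed): Fungal Hyphae, Detritus, Root Exudate.
Count: 3.

3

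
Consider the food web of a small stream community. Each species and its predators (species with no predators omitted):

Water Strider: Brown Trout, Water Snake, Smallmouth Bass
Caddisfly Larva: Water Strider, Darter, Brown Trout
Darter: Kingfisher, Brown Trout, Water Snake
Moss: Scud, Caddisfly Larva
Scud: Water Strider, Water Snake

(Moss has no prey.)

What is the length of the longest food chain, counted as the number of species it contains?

One longest chain: Moss → Caddisfly Larva → Darter → Kingfisher.
It has 4 species and 3 links.

4 species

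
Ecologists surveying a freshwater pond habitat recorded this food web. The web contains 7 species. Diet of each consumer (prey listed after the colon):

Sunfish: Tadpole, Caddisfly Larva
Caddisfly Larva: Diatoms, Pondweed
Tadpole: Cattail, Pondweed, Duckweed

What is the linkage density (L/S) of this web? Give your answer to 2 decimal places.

There are L = 7 links among S = 7 species.
L/S = 7/7 = 1.0000 ≈ 1.00.

L/S = 1.00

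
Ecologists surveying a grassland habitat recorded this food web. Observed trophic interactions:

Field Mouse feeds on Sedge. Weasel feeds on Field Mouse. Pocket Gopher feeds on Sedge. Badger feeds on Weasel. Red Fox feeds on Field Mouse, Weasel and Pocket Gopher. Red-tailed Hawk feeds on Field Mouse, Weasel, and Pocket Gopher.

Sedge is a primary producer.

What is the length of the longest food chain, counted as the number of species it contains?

One longest chain: Sedge → Field Mouse → Weasel → Badger.
It has 4 species and 3 links.

4 species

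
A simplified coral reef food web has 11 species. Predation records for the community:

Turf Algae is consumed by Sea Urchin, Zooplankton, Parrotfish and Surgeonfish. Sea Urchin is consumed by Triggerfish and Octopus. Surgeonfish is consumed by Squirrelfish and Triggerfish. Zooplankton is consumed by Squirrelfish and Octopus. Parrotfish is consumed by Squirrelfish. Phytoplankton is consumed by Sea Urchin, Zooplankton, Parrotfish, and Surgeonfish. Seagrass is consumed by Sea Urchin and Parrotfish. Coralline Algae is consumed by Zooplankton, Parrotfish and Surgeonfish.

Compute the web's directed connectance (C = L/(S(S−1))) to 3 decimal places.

C = 0.182

The web has S = 11 species and L = 20 feeding links.
C = L / (S(S−1)) = 20 / 110 = 0.1818 ≈ 0.182.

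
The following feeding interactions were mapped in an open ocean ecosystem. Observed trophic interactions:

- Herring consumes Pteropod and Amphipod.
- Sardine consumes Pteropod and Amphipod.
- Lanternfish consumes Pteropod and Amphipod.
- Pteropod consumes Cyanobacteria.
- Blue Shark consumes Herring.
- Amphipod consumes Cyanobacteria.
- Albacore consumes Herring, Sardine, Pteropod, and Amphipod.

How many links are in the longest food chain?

3 links

One longest chain: Cyanobacteria → Amphipod → Herring → Blue Shark.
It has 4 species and 3 links.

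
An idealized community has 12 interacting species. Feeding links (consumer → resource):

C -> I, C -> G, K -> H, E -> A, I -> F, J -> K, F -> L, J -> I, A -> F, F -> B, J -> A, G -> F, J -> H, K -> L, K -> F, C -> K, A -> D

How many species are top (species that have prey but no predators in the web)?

Top species (has prey, but nothing eats it): C, J, E.
Count: 3.

3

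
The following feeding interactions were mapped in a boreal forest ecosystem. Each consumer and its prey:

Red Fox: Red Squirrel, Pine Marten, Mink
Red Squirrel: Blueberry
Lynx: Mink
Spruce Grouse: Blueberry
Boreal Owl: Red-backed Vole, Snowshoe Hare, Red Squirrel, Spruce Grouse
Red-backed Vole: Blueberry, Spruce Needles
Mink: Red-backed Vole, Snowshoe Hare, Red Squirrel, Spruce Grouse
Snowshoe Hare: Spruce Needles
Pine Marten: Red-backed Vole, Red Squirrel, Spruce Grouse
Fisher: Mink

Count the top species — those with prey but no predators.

Top species (has prey, but nothing eats it): Boreal Owl, Fisher, Red Fox, Lynx.
Count: 4.

4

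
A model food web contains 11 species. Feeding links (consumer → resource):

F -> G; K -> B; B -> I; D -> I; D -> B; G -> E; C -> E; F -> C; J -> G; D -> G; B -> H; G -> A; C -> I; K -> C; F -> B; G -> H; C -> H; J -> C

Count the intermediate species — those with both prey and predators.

3

Intermediate species (has both prey and predators): C, G, B.
Count: 3.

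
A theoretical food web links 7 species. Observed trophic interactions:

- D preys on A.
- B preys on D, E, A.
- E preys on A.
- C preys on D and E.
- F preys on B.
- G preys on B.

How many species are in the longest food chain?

4 species

One longest chain: A → D → B → F.
It has 4 species and 3 links.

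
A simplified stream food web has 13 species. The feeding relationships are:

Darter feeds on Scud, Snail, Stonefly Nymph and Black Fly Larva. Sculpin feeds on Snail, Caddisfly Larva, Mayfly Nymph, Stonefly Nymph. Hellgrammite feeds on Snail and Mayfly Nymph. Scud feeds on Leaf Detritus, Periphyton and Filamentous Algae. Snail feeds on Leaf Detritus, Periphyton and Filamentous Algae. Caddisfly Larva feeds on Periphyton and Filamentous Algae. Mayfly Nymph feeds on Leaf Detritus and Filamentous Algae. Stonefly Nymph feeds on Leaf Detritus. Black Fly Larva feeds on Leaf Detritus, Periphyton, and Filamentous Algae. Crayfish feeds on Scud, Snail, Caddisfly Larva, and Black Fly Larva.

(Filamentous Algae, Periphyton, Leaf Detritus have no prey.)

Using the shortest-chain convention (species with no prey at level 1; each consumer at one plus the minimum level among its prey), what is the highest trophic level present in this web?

3

Basal resources (level 1): Filamentous Algae, Periphyton, Leaf Detritus.
Following each consumer down to its lowest-level prey: Leaf Detritus → Stonefly Nymph → Darter (levels 1 through 3).
All prey of Darter (Stonefly Nymph 2, Black Fly Larva 2, Snail 2, Scud 2) are at level 2 or above, so Darter is at level 1 + 2 = 3.
Every consumer has at least one prey at level 2 or below, so none exceeds level 3.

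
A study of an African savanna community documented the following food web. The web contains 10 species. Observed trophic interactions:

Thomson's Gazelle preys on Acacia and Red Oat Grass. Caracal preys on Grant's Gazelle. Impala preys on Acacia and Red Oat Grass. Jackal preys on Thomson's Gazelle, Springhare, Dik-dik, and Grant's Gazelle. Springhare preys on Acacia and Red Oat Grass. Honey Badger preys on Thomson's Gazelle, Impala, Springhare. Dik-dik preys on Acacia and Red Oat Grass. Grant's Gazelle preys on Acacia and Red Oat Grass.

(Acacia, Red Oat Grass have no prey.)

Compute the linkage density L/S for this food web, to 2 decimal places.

L/S = 1.80

There are L = 18 links among S = 10 species.
L/S = 18/10 = 1.8000 ≈ 1.80.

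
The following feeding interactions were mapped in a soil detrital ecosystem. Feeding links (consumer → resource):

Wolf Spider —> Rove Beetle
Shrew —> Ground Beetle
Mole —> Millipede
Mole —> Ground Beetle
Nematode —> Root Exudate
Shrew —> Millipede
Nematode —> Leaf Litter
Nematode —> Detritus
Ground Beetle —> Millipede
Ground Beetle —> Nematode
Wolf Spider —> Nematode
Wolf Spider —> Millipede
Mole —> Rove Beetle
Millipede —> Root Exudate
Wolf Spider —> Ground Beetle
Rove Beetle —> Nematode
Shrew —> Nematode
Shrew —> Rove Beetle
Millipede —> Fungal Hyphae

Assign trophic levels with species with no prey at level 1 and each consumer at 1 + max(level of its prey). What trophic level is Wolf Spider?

Trophic level 4

Root Exudate has no prey (basal) → level 1.
Nematode eats Root Exudate (level 1); other prey at levels: Leaf Litter 1, Detritus 1 → level 2.
Rove Beetle eats Nematode → level 3.
Wolf Spider eats Rove Beetle (level 3); other prey at levels: Millipede 2, Nematode 2, Ground Beetle 3 → level 4.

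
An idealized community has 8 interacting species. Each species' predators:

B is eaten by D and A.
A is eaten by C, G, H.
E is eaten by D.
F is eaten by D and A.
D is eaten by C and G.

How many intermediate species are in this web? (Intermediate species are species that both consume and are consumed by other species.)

2

Intermediate species (has both prey and predators): D, A.
Count: 2.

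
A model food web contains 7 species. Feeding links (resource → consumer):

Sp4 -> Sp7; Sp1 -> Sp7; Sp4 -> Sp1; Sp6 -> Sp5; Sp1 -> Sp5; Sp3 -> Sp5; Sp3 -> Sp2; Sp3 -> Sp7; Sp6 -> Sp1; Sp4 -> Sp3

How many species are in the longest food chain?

3 species

One longest chain: Sp6 → Sp1 → Sp7.
It has 3 species and 2 links.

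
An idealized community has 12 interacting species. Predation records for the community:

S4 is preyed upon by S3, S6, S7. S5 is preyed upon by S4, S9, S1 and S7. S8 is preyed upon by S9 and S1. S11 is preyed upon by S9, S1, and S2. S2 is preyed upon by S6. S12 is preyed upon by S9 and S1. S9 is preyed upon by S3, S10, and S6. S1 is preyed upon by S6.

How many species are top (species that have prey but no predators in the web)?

4

Top species (has prey, but nothing eats it): S10, S3, S6, S7.
Count: 4.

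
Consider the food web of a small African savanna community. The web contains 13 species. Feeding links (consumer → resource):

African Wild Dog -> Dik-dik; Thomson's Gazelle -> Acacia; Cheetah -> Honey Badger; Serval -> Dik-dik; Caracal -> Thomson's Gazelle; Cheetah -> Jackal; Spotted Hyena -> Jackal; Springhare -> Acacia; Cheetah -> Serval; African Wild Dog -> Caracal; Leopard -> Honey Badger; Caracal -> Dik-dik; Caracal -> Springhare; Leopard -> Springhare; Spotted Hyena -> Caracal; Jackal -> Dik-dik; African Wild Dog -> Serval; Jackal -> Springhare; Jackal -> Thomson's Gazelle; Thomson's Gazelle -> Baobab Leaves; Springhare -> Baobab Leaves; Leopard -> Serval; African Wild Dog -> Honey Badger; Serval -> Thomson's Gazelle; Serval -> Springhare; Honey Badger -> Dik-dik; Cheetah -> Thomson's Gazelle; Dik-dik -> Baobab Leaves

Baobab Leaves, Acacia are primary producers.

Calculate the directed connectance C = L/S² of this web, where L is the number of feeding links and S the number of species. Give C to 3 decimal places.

The web has S = 13 species and L = 28 feeding links.
C = L / S² = 28 / 169 = 0.1657 ≈ 0.166.

C = 0.166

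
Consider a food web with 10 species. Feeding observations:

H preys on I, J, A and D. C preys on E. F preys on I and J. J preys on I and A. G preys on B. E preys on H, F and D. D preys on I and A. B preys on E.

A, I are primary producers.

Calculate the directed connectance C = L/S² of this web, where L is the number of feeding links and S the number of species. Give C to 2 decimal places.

The web has S = 10 species and L = 16 feeding links.
C = L / S² = 16 / 100 = 0.1600 ≈ 0.16.

C = 0.16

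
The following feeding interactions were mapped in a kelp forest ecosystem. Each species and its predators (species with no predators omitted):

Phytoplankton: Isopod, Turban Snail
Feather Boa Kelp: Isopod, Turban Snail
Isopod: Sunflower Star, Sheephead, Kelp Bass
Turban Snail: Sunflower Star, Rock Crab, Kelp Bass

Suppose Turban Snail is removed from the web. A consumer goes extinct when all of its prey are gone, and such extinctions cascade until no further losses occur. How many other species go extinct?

1

Remove Turban Snail.
Round 1: Rock Crab (all prey gone) → extinct.
No further losses. Total secondary extinctions: 1.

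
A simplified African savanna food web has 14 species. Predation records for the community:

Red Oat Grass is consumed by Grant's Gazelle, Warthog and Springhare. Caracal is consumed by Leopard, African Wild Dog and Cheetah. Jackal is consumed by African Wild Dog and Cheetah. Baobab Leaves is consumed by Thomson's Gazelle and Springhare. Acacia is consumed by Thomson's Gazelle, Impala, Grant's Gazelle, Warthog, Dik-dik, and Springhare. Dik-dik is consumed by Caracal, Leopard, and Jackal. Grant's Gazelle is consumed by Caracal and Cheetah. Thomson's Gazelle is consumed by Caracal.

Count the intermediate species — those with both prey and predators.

5

Intermediate species (has both prey and predators): Thomson's Gazelle, Dik-dik, Grant's Gazelle, Caracal, Jackal.
Count: 5.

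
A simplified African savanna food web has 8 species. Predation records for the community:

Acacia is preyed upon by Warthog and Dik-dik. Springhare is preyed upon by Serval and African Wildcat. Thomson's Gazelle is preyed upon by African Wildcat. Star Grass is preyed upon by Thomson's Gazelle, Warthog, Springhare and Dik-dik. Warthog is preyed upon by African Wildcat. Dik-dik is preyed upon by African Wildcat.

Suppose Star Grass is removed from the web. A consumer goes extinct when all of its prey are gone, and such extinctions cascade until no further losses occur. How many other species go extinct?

3

Remove Star Grass.
Round 1: Springhare (all prey gone), Thomson's Gazelle (all prey gone) → extinct.
Round 2: Serval (all prey gone) → extinct.
No further losses. Total secondary extinctions: 3.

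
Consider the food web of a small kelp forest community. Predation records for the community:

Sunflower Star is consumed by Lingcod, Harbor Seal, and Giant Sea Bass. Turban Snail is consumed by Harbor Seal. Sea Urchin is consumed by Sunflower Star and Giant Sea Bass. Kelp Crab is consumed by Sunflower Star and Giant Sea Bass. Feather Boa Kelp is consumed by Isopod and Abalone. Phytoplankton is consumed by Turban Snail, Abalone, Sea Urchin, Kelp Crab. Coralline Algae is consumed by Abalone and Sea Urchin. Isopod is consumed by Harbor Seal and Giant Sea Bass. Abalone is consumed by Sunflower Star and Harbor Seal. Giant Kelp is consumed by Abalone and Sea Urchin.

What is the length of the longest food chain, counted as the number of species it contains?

4 species

One longest chain: Feather Boa Kelp → Abalone → Sunflower Star → Giant Sea Bass.
It has 4 species and 3 links.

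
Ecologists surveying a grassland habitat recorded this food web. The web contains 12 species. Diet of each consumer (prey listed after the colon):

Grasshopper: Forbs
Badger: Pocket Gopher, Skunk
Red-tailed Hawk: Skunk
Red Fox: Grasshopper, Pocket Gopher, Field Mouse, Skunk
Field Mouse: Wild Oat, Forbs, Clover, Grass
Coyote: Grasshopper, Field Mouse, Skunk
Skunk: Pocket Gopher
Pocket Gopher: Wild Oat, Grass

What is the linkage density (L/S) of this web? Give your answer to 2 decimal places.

There are L = 18 links among S = 12 species.
L/S = 18/12 = 1.5000 ≈ 1.50.

L/S = 1.50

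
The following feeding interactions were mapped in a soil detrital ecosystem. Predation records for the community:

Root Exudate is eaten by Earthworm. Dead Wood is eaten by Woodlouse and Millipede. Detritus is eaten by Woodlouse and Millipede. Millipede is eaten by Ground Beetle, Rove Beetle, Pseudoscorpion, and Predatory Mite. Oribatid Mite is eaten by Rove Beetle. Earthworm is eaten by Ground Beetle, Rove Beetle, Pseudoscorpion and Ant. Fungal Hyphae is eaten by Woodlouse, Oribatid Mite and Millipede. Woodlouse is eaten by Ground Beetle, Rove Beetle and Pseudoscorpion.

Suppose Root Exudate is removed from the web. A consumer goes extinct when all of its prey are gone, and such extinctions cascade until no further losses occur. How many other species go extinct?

2

Remove Root Exudate.
Round 1: Earthworm (all prey gone) → extinct.
Round 2: Ant (all prey gone) → extinct.
No further losses. Total secondary extinctions: 2.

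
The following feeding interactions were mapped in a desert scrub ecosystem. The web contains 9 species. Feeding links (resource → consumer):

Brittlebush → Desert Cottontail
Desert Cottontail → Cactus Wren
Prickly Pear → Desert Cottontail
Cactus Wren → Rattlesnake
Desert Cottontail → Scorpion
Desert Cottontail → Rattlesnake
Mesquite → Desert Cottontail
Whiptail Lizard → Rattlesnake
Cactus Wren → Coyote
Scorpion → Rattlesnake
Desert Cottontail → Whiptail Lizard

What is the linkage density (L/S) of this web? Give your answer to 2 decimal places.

There are L = 11 links among S = 9 species.
L/S = 11/9 = 1.2222 ≈ 1.22.

L/S = 1.22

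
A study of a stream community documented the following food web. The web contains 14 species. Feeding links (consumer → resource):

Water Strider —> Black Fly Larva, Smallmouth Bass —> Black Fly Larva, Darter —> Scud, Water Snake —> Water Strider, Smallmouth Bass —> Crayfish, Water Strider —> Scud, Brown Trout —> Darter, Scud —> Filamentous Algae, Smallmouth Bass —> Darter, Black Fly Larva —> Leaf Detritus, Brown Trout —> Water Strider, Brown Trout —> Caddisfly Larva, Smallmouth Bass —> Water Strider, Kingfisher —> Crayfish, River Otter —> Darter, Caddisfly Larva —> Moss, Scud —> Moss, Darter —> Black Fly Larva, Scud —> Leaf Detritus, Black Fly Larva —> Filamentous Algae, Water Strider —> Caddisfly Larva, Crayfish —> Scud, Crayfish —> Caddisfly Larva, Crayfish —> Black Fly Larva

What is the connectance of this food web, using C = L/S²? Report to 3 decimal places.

The web has S = 14 species and L = 24 feeding links.
C = L / S² = 24 / 196 = 0.1224 ≈ 0.122.

C = 0.122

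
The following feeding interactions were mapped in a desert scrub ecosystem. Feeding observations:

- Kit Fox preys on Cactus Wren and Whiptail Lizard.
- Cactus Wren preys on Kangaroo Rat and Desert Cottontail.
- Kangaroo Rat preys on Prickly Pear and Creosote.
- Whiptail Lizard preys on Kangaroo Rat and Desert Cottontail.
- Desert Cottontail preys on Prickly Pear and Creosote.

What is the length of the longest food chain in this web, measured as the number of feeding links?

One longest chain: Prickly Pear → Desert Cottontail → Cactus Wren → Kit Fox.
It has 4 species and 3 links.

3 links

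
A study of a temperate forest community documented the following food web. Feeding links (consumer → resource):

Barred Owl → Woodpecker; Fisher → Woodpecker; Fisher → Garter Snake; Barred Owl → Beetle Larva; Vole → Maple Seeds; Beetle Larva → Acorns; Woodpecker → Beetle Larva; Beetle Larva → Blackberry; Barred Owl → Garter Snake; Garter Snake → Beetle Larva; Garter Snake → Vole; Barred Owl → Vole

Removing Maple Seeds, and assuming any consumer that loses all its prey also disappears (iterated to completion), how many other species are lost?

Remove Maple Seeds.
Round 1: Vole (all prey gone) → extinct.
No further losses. Total secondary extinctions: 1.

1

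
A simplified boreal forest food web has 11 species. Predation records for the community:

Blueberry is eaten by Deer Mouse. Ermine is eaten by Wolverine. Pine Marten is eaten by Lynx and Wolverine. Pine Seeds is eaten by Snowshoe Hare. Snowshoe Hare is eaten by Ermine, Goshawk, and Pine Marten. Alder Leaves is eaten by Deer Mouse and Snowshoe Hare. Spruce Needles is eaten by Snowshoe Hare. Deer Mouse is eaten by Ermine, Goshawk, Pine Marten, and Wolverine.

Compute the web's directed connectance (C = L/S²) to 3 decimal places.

C = 0.124

The web has S = 11 species and L = 15 feeding links.
C = L / S² = 15 / 121 = 0.1240 ≈ 0.124.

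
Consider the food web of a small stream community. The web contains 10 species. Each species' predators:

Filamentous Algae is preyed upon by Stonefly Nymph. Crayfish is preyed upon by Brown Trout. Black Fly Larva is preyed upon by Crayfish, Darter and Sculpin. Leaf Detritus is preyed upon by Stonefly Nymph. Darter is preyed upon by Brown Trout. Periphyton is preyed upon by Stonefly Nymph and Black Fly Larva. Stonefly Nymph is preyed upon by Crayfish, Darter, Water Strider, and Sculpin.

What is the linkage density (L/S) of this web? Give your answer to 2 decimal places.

L/S = 1.30

There are L = 13 links among S = 10 species.
L/S = 13/10 = 1.3000 ≈ 1.30.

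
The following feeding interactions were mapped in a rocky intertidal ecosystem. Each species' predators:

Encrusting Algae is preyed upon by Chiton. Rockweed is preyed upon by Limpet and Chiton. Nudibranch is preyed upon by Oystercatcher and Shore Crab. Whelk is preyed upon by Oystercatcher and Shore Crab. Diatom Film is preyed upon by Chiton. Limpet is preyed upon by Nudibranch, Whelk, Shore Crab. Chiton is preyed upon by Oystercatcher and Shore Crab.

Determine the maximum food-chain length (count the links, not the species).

One longest chain: Rockweed → Limpet → Nudibranch → Oystercatcher.
It has 4 species and 3 links.

3 links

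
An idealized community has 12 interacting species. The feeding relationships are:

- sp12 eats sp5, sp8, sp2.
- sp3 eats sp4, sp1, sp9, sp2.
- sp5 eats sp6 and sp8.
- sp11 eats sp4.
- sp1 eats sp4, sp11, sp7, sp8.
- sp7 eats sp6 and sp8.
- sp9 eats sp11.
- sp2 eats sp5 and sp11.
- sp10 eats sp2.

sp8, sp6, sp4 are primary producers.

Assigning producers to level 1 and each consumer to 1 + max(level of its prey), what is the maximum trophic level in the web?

4

Producers (level 1): sp8, sp6, sp4.
sp8 → sp5 → sp2 → sp10 gives sp10 level 4.
No species has a prey at level 4, so no species reaches level 5.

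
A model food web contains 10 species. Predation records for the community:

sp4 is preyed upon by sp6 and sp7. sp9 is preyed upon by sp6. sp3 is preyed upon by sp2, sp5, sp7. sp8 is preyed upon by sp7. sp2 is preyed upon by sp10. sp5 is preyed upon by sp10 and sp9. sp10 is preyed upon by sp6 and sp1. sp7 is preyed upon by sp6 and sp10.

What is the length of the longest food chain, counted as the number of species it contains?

One longest chain: sp4 → sp7 → sp10 → sp1.
It has 4 species and 3 links.

4 species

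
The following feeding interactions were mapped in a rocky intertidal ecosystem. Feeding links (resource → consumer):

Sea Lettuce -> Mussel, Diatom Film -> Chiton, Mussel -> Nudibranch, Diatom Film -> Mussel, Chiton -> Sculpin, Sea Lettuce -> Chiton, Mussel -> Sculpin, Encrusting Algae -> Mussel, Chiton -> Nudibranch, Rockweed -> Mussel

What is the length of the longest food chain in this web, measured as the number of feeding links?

2 links

One longest chain: Encrusting Algae → Mussel → Sculpin.
It has 3 species and 2 links.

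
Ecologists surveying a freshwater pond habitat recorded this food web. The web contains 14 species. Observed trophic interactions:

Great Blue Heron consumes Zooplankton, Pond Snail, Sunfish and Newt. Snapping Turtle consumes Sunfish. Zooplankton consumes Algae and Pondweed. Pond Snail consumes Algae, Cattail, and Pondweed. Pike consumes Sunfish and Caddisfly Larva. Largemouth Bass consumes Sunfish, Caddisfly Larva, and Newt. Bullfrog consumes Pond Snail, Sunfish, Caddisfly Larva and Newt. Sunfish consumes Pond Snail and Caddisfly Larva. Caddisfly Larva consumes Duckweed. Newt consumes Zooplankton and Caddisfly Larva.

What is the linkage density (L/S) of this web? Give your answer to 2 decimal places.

There are L = 24 links among S = 14 species.
L/S = 24/14 = 1.7143 ≈ 1.71.

L/S = 1.71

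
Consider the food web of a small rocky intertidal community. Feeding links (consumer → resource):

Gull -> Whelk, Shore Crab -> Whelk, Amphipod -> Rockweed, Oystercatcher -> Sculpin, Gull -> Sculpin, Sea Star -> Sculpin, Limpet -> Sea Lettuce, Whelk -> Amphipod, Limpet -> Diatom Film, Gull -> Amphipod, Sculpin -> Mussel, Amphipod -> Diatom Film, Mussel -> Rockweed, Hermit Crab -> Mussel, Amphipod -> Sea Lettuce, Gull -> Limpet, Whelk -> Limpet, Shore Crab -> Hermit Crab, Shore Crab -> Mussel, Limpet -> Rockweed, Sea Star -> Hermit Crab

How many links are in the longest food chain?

3 links

One longest chain: Rockweed → Mussel → Sculpin → Oystercatcher.
It has 4 species and 3 links.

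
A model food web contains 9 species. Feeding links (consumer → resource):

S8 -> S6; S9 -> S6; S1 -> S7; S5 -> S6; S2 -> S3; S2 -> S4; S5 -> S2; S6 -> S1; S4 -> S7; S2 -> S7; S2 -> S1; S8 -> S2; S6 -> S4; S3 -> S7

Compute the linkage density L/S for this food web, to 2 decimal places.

L/S = 1.56

There are L = 14 links among S = 9 species.
L/S = 14/9 = 1.5556 ≈ 1.56.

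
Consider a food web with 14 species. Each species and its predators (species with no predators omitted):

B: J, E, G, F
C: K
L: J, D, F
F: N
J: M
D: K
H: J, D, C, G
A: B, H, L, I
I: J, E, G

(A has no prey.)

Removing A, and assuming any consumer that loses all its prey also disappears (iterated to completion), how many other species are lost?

13

Remove A.
Round 1: B (all prey gone), H (all prey gone), L (all prey gone), I (all prey gone) → extinct.
Round 2: J (all prey gone), D (all prey gone), C (all prey gone), E (all prey gone), G (all prey gone), F (all prey gone) → extinct.
Round 3: N (all prey gone), K (all prey gone), M (all prey gone) → extinct.
No further losses. Total secondary extinctions: 13.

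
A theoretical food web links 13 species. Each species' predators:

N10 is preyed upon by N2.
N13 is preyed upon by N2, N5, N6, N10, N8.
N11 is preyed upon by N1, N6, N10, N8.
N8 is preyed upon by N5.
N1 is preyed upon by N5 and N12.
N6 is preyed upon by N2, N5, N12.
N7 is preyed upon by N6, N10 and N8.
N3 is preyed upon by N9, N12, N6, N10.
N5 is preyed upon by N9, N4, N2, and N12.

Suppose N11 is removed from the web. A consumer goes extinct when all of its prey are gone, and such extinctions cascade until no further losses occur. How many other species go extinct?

1

Remove N11.
Round 1: N1 (all prey gone) → extinct.
No further losses. Total secondary extinctions: 1.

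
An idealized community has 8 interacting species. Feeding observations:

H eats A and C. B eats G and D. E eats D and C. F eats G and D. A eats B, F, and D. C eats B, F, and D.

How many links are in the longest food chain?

3 links

One longest chain: D → B → C → H.
It has 4 species and 3 links.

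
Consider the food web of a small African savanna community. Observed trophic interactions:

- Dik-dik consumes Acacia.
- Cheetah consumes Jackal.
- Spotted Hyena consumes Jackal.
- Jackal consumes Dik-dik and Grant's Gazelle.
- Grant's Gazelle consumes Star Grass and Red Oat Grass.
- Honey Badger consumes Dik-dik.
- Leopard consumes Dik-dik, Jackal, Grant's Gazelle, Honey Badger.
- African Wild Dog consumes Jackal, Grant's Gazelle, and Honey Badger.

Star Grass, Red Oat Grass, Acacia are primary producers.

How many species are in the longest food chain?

One longest chain: Acacia → Dik-dik → Jackal → Leopard.
It has 4 species and 3 links.

4 species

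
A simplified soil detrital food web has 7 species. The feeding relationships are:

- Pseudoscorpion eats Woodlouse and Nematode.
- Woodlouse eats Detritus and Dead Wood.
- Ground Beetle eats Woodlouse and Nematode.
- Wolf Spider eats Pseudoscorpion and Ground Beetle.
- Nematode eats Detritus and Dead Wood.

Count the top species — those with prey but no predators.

Top species (has prey, but nothing eats it): Wolf Spider.
Count: 1.

1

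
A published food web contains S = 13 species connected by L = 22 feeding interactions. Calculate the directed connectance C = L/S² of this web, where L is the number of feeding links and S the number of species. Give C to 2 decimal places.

The web has S = 13 species and L = 22 feeding links.
C = L / S² = 22 / 169 = 0.1302 ≈ 0.13.

C = 0.13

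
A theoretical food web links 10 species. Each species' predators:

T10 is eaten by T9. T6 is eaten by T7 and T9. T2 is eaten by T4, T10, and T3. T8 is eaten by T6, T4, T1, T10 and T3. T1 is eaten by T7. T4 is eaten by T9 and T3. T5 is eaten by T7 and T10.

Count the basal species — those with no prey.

3

Basal species (no prey listed): T5, T8, T2.
Count: 3.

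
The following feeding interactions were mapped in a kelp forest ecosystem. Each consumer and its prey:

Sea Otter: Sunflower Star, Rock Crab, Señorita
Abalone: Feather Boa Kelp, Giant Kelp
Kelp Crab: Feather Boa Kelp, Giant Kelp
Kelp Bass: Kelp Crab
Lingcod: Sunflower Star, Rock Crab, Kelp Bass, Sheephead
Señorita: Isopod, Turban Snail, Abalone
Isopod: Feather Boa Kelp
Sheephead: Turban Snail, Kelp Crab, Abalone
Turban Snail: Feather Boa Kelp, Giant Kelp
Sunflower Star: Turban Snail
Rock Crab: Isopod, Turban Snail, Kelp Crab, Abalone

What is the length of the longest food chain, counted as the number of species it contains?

4 species

One longest chain: Feather Boa Kelp → Kelp Crab → Kelp Bass → Lingcod.
It has 4 species and 3 links.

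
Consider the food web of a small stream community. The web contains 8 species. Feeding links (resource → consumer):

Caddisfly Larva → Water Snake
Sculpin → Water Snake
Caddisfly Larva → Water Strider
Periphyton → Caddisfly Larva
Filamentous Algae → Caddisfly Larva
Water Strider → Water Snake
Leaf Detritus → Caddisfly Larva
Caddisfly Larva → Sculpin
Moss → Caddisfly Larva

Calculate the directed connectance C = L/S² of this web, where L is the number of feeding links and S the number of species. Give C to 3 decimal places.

C = 0.141

The web has S = 8 species and L = 9 feeding links.
C = L / S² = 9 / 64 = 0.1406 ≈ 0.141.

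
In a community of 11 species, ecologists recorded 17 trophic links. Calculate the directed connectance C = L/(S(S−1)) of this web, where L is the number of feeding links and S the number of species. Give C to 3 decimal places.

The web has S = 11 species and L = 17 feeding links.
C = L / (S(S−1)) = 17 / 110 = 0.1545 ≈ 0.155.

C = 0.155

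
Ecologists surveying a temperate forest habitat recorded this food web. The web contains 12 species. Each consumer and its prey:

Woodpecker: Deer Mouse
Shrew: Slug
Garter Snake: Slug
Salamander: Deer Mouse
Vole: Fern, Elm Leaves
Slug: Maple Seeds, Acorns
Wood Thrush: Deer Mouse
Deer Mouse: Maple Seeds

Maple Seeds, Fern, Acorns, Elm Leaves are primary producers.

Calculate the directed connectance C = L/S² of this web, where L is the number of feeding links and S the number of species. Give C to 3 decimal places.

The web has S = 12 species and L = 10 feeding links.
C = L / S² = 10 / 144 = 0.0694 ≈ 0.069.

C = 0.069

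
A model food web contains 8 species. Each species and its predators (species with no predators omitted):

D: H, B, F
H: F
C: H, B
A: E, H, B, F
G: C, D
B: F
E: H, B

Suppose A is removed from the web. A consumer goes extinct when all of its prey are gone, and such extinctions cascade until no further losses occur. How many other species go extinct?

Remove A.
Round 1: E (all prey gone) → extinct.
No further losses. Total secondary extinctions: 1.

1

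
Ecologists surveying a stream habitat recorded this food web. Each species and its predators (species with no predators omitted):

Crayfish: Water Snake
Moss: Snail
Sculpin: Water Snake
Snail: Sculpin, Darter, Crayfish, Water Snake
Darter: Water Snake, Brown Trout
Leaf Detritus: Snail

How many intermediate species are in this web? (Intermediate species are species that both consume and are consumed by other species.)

Intermediate species (has both prey and predators): Snail, Sculpin, Darter, Crayfish.
Count: 4.

4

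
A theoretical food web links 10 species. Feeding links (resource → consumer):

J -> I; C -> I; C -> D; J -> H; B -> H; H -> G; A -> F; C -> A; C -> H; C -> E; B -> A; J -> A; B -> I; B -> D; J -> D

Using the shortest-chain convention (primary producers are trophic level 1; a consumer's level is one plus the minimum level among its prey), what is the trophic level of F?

C is a producer → level 1.
A eats C → level 2.
F eats A → level 3.
No prey of F is below level 2, so 3 is the minimum.

Trophic level 3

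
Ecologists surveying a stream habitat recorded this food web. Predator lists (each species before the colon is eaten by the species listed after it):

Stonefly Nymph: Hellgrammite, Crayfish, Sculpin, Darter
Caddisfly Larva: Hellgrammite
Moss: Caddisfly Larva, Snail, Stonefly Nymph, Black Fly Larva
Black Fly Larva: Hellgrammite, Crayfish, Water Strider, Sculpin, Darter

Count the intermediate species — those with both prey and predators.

Intermediate species (has both prey and predators): Caddisfly Larva, Stonefly Nymph, Black Fly Larva.
Count: 3.

3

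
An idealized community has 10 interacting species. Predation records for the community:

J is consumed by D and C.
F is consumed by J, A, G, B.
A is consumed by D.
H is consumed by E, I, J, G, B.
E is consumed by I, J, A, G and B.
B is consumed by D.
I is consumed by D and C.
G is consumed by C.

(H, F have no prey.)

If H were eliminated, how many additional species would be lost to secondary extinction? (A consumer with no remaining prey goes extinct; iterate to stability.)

Remove H.
Round 1: E (all prey gone) → extinct.
Round 2: I (all prey gone) → extinct.
No further losses. Total secondary extinctions: 2.

2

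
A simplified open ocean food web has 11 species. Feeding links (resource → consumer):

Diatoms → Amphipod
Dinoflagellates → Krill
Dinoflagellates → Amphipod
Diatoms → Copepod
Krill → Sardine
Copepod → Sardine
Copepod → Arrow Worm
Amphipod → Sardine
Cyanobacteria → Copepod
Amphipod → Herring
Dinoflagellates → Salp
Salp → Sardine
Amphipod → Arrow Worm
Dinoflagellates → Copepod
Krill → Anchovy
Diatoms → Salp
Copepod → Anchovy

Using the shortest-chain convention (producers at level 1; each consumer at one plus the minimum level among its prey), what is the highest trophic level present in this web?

Producers (level 1): Dinoflagellates, Diatoms, Cyanobacteria.
Following each consumer down to its lowest-level prey: Dinoflagellates → Copepod → Sardine (levels 1 through 3).
All prey of Sardine (Copepod 2, Krill 2, Amphipod 2, Salp 2) are at level 2 or above, so Sardine is at level 1 + 2 = 3.
Every consumer has at least one prey at level 2 or below, so none exceeds level 3.

3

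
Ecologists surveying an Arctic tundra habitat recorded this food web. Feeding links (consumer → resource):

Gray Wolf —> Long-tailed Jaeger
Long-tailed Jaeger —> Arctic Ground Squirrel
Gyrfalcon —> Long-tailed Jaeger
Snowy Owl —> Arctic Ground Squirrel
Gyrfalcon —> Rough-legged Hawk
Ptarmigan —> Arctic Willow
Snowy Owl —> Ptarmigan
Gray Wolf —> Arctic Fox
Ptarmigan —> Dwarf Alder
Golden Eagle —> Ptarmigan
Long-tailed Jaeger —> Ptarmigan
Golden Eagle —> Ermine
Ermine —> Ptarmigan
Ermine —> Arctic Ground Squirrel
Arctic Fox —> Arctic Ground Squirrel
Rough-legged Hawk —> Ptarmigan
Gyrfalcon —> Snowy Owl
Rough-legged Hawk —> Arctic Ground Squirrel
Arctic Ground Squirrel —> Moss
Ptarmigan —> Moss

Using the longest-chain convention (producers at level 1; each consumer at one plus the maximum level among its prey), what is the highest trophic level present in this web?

Producers (level 1): Dwarf Alder, Arctic Willow, Moss.
Moss → Arctic Ground Squirrel → Long-tailed Jaeger → Gray Wolf gives Gray Wolf level 4.
No species has a prey at level 4, so no species reaches level 5.

4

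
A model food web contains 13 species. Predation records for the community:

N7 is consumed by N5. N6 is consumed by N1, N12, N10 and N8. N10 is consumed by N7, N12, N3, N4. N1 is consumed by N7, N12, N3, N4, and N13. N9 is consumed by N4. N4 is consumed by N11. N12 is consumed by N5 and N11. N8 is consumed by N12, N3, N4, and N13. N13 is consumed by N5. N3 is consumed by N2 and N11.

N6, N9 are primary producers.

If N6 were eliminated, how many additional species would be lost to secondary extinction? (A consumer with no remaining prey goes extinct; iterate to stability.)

Remove N6.
Round 1: N1 (all prey gone), N10 (all prey gone), N8 (all prey gone) → extinct.
Round 2: N13 (all prey gone), N12 (all prey gone), N3 (all prey gone), N7 (all prey gone) → extinct.
Round 3: N5 (all prey gone), N2 (all prey gone) → extinct.
No further losses. Total secondary extinctions: 9.

9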